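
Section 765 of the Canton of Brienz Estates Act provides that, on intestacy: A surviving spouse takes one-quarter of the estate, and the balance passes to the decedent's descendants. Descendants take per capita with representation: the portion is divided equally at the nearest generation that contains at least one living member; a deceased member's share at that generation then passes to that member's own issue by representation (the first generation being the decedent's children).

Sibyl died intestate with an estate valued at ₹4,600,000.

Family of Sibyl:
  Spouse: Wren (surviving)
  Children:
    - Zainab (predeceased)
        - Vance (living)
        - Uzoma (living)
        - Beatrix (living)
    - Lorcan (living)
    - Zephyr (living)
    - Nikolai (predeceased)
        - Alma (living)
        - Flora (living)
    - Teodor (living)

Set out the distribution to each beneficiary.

Wren: ₹1,150,000; Vance: ₹230,000; Uzoma: ₹230,000; Beatrix: ₹230,000; Lorcan: ₹690,000; Zephyr: ₹690,000; Alma: ₹345,000; Flora: ₹345,000; Teodor: ₹690,000

Wren takes one-quarter of ₹4,600,000 = ₹1,150,000. The remaining ₹3,450,000 passes to the descendants.
The descendants' portion (₹3,450,000) is divided into 5 shares of ₹690,000: Lorcan, Zephyr, and Teodor each take ₹690,000; Zainab's ₹690,000 share passes to Zainab's issue; Nikolai's ₹690,000 share passes to Nikolai's issue.
Zainab's share (₹690,000) is divided into 3 shares of ₹230,000: Vance, Uzoma, and Beatrix each take ₹230,000.
Nikolai's share (₹690,000) is divided into 2 shares of ₹345,000: Alma and Flora each take ₹345,000.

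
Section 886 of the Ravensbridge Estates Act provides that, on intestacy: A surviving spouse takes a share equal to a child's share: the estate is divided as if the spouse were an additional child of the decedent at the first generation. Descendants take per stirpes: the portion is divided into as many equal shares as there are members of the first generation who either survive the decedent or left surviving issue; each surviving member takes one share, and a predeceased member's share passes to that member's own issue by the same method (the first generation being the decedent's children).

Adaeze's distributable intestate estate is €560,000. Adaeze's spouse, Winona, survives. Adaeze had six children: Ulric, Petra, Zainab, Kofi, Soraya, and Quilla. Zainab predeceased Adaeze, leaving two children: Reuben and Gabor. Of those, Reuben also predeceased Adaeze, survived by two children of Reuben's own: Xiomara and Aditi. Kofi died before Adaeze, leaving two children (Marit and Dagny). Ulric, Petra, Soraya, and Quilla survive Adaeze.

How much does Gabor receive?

Gabor receives €40,000.

The spouse counts as an additional share at the children's level, so there are 7 primary shares of €80,000. Winona takes one such share (€80,000).
The children's combined portion (€480,000) is divided into 6 shares of €80,000: Ulric, Petra, Soraya, and Quilla each take €80,000; Zainab's €80,000 share passes to Zainab's issue; Kofi's €80,000 share passes to Kofi's issue.
Zainab's share (€80,000) is divided into 2 shares of €40,000: Gabor takes €40,000; Reuben's €40,000 share passes to Reuben's issue.
Reuben's share (€40,000) is divided into 2 shares of €20,000: Xiomara and Aditi each take €20,000.
Kofi's share (€80,000) is divided into 2 shares of €40,000: Marit and Dagny each take €40,000.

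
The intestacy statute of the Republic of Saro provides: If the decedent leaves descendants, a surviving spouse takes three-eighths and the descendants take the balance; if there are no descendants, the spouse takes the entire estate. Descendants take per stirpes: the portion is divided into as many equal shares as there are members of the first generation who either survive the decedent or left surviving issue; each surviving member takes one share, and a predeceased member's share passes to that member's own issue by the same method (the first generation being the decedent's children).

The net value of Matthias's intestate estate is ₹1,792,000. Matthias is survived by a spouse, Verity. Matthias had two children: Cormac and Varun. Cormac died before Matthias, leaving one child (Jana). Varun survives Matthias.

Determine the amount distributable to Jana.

Jana receives ₹560,000.

Verity takes three-eighths of ₹1,792,000 = ₹672,000. The remaining ₹1,120,000 passes to the descendants.
The descendants' portion (₹1,120,000) is divided into 2 shares of ₹560,000: Varun takes ₹560,000; Cormac's ₹560,000 share passes to Cormac's issue.
Cormac's share (₹560,000) passes entirely to Jana.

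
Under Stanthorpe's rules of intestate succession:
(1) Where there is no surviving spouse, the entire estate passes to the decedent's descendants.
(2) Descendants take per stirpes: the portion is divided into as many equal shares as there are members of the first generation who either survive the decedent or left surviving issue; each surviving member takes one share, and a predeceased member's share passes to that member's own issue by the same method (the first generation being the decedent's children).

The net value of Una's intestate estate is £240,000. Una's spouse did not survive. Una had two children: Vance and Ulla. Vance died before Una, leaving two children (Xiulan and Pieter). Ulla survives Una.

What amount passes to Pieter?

The entire £240,000 passes to the descendants.
That amount (£240,000) is divided into 2 shares of £120,000: Ulla takes £120,000; Vance's £120,000 share passes to Vance's issue.
Vance's share (£120,000) is divided into 2 shares of £60,000: Xiulan and Pieter each take £60,000.

Pieter receives £60,000.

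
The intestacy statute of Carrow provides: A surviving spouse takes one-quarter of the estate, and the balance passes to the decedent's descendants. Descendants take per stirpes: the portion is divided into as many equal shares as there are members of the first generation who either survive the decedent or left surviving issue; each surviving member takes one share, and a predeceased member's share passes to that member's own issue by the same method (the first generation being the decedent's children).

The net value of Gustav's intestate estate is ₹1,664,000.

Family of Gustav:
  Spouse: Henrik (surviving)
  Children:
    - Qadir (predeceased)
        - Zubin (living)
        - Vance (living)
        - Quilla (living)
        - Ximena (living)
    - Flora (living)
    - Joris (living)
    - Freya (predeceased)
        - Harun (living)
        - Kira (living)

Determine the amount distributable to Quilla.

Henrik takes one-quarter of ₹1,664,000 = ₹416,000. The remaining ₹1,248,000 passes to the descendants.
The descendants' portion (₹1,248,000) is divided into 4 shares of ₹312,000: Flora and Joris each take ₹312,000; Qadir's ₹312,000 share passes to Qadir's issue; Freya's ₹312,000 share passes to Freya's issue.
Qadir's share (₹312,000) is divided into 4 shares of ₹78,000: Zubin, Vance, Quilla, and Ximena each take ₹78,000.
Freya's share (₹312,000) is divided into 2 shares of ₹156,000: Harun and Kira each take ₹156,000.

Quilla receives ₹78,000.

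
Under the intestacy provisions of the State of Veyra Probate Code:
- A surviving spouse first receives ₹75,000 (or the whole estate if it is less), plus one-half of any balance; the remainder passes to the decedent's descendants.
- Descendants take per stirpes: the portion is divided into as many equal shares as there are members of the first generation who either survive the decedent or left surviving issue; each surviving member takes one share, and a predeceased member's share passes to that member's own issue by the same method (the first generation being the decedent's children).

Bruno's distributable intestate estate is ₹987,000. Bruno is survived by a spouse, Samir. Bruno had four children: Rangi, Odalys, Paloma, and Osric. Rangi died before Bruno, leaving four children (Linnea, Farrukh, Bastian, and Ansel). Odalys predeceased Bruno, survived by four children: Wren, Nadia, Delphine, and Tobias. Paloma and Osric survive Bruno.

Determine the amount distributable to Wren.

Samir first takes ₹75,000, leaving a balance of ₹912,000. Samir then takes one-half of the balance (₹456,000), for a total of ₹531,000. The remaining ₹456,000 passes to the descendants.
The descendants' portion (₹456,000) is divided into 4 shares of ₹114,000: Paloma and Osric each take ₹114,000; Rangi's ₹114,000 share passes to Rangi's issue; Odalys's ₹114,000 share passes to Odalys's issue.
Rangi's share (₹114,000) is divided into 4 shares of ₹28,500: Linnea, Farrukh, Bastian, and Ansel each take ₹28,500.
Odalys's share (₹114,000) is divided into 4 shares of ₹28,500: Wren, Nadia, Delphine, and Tobias each take ₹28,500.

Wren receives ₹28,500.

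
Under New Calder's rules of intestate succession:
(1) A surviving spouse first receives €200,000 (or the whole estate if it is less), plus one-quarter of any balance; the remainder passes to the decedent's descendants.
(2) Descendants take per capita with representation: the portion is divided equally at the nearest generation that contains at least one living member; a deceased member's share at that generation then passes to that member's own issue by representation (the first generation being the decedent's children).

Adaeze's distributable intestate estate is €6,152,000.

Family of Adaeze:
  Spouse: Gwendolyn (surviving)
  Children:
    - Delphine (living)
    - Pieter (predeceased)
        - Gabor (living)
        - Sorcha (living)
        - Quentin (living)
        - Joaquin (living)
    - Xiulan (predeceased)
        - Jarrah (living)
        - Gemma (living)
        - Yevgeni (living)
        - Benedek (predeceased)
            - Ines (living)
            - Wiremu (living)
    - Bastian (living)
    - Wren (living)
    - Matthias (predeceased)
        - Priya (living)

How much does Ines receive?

Ines receives €93,000.

Gwendolyn first takes €200,000, leaving a balance of €5,952,000. Gwendolyn then takes one-quarter of the balance (€1,488,000), for a total of €1,688,000. The remaining €4,464,000 passes to the descendants.
The descendants' portion (€4,464,000) is divided into 6 shares of €744,000: Delphine, Bastian, and Wren each take €744,000; Pieter's €744,000 share passes to Pieter's issue; Xiulan's €744,000 share passes to Xiulan's issue; Matthias's €744,000 share passes to Matthias's issue.
Pieter's share (€744,000) is divided into 4 shares of €186,000: Gabor, Sorcha, Quentin, and Joaquin each take €186,000.
Xiulan's share (€744,000) is divided into 4 shares of €186,000: Jarrah, Gemma, and Yevgeni each take €186,000; Benedek's €186,000 share passes to Benedek's issue.
Benedek's share (€186,000) is divided into 2 shares of €93,000: Ines and Wiremu each take €93,000.
Matthias's share (€744,000) passes entirely to Priya.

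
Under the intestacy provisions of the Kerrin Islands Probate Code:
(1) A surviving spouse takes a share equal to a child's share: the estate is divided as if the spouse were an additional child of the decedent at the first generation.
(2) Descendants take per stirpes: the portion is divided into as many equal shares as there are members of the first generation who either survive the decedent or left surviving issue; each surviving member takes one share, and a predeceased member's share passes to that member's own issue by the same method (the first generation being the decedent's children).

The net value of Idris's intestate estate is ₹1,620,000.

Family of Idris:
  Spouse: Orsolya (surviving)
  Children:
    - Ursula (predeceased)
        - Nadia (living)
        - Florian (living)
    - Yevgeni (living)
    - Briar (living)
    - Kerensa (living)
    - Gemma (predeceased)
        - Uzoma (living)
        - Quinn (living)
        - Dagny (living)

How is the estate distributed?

Orsolya: ₹270,000; Nadia: ₹135,000; Florian: ₹135,000; Yevgeni: ₹270,000; Briar: ₹270,000; Kerensa: ₹270,000; Uzoma: ₹90,000; Quinn: ₹90,000; Dagny: ₹90,000

The spouse counts as an additional share at the children's level, so there are 6 primary shares of ₹270,000. Orsolya takes one such share (₹270,000).
The children's combined portion (₹1,350,000) is divided into 5 shares of ₹270,000: Yevgeni, Briar, and Kerensa each take ₹270,000; Ursula's ₹270,000 share passes to Ursula's issue; Gemma's ₹270,000 share passes to Gemma's issue.
Ursula's share (₹270,000) is divided into 2 shares of ₹135,000: Nadia and Florian each take ₹135,000.
Gemma's share (₹270,000) is divided into 3 shares of ₹90,000: Uzoma, Quinn, and Dagny each take ₹90,000.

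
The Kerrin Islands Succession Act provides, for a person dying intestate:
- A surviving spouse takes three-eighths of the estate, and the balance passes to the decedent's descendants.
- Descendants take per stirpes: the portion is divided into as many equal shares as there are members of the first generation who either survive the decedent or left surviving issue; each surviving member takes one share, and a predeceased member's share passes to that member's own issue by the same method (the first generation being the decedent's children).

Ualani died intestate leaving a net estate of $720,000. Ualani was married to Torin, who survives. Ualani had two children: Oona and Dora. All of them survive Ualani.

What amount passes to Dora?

Dora receives $225,000.

Torin takes three-eighths of $720,000 = $270,000. The remaining $450,000 passes to the descendants.
The descendants' portion ($450,000) is divided into 2 shares of $225,000: Oona and Dora each take $225,000.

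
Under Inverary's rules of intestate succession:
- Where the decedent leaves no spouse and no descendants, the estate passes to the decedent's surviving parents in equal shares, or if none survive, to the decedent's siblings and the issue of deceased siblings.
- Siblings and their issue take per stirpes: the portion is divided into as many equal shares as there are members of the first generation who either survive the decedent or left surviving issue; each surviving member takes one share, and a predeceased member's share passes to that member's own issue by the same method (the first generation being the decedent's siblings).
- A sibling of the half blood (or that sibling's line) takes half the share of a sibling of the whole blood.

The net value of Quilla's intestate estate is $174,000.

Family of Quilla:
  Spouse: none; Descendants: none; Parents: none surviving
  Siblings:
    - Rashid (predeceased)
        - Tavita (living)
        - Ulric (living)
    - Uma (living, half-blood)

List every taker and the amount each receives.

Tavita: $58,000; Ulric: $58,000; Uma: $58,000

The entire $174,000 passes to the siblings and their issue.
Counting each half-blood sibling's line as half a unit, there are 3/2 units in $174,000, so one unit is $116,000. Whole-blood lines (Rashid) take $116,000 each; half-blood lines (Uma) take $58,000 each.
Rashid's share ($116,000) is divided into 2 shares of $58,000: Tavita and Ulric each take $58,000.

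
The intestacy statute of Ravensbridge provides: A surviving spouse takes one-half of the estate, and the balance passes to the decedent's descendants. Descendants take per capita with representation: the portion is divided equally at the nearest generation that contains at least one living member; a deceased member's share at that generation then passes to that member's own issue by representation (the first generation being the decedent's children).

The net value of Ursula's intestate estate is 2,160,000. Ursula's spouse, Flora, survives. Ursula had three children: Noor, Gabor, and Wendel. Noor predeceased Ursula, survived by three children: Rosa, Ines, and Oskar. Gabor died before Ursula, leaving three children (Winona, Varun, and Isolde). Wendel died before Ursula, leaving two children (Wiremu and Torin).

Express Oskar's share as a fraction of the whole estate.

Oskar receives 1/16 of the estate.

Flora takes one-half of 2,160,000 = 1,080,000. The remaining 1,080,000 passes to the descendants.
No child survives, so the initial division is made at the grandchildren's generation.
The descendants' portion (1,080,000) is divided into 8 shares of 135,000: Rosa, Ines, Oskar, Winona, Varun, Isolde, Wiremu, and Torin each take 135,000.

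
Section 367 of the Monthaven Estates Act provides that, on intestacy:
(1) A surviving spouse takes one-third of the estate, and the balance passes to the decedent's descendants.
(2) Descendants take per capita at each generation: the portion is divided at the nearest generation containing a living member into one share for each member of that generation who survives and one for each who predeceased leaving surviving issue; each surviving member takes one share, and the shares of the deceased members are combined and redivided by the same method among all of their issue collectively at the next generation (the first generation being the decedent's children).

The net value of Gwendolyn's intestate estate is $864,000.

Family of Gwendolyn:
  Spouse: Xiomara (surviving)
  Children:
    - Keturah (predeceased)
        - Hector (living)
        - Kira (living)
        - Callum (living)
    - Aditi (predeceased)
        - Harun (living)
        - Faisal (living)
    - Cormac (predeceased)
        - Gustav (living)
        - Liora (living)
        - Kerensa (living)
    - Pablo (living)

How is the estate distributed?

Xiomara takes one-third of $864,000 = $288,000. The remaining $576,000 passes to the descendants.
The descendants' portion ($576,000) is divided at the children's generation into 4 shares of $144,000. Pablo takes $144,000. The 3 shares of the deceased (Keturah, Aditi, and Cormac) are combined into a pool of $432,000.
That pool ($432,000) is divided at the grandchildren's generation equally among Hector, Kira, Callum, Harun, Faisal, Gustav, Liora, and Kerensa: $54,000 each.

Xiomara: $288,000; Hector: $54,000; Kira: $54,000; Callum: $54,000; Harun: $54,000; Faisal: $54,000; Gustav: $54,000; Liora: $54,000; Kerensa: $54,000; Pablo: $144,000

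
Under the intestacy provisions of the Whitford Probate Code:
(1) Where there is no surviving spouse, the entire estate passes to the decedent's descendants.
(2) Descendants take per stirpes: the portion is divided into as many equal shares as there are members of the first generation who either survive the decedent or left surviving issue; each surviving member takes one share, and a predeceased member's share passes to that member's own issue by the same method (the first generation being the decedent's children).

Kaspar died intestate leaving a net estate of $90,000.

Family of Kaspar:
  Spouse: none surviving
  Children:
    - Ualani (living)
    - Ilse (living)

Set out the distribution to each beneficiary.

The entire $90,000 passes to the descendants.
That amount ($90,000) is divided into 2 shares of $45,000: Ualani and Ilse each take $45,000.

Ualani: $45,000; Ilse: $45,000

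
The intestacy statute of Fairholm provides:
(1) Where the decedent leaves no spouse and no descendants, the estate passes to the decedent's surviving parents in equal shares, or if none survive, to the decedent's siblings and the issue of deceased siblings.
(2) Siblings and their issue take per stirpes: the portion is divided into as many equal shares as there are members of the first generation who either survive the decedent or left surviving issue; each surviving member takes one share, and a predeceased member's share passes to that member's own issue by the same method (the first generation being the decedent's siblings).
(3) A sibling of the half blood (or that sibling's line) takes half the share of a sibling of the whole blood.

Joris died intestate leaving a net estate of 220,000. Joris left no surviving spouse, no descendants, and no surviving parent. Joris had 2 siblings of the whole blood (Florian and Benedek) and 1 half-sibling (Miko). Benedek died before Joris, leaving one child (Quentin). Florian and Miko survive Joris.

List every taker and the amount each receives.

The entire 220,000 passes to the siblings and their issue.
Counting each half-blood sibling's line as half a unit, there are 5/2 units in 220,000, so one unit is 88,000. Whole-blood lines (Florian and Benedek) take 88,000 each; half-blood lines (Miko) take 44,000 each.
Benedek's share (88,000) passes entirely to Quentin.

Florian: 88,000; Quentin: 88,000; Miko: 44,000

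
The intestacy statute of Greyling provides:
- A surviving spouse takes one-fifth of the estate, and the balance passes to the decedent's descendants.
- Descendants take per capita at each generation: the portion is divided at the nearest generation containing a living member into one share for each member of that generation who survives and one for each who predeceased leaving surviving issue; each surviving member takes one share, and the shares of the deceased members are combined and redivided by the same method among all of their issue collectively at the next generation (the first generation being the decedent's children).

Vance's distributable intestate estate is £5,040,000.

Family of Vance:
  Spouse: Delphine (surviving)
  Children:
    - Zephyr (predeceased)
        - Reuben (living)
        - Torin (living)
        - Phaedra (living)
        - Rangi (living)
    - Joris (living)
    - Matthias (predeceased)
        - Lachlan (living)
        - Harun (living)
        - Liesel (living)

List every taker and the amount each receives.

Delphine takes one-fifth of £5,040,000 = £1,008,000. The remaining £4,032,000 passes to the descendants.
The descendants' portion (£4,032,000) is divided at the children's generation into 3 shares of £1,344,000. Joris takes £1,344,000. The 2 shares of the deceased (Zephyr and Matthias) are combined into a pool of £2,688,000.
That pool (£2,688,000) is divided at the grandchildren's generation equally among Reuben, Torin, Phaedra, Rangi, Lachlan, Harun, and Liesel: £384,000 each.

Delphine: £1,008,000; Reuben: £384,000; Torin: £384,000; Phaedra: £384,000; Rangi: £384,000; Joris: £1,344,000; Lachlan: £384,000; Harun: £384,000; Liesel: £384,000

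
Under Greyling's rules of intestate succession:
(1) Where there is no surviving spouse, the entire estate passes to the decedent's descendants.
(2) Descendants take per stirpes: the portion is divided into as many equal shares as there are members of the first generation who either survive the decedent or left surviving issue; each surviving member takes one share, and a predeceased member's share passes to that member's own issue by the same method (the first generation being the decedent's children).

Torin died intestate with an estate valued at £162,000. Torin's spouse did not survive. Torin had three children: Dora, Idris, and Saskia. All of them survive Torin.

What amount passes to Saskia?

Saskia receives £54,000.

The entire £162,000 passes to the descendants.
That amount (£162,000) is divided into 3 shares of £54,000: Dora, Idris, and Saskia each take £54,000.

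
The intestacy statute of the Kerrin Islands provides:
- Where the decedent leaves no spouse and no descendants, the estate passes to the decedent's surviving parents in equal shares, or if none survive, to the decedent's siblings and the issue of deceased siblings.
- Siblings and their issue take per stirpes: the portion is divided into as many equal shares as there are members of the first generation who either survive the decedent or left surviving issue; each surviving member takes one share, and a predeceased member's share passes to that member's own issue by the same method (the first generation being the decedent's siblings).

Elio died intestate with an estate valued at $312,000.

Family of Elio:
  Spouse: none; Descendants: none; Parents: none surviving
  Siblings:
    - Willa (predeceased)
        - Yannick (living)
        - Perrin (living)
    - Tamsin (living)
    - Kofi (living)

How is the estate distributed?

Yannick: $52,000; Perrin: $52,000; Tamsin: $104,000; Kofi: $104,000

The entire $312,000 passes to the siblings and their issue.
That amount ($312,000) is divided into 3 shares of $104,000: Tamsin and Kofi each take $104,000; Willa's $104,000 share passes to Willa's issue.
Willa's share ($104,000) is divided into 2 shares of $52,000: Yannick and Perrin each take $52,000.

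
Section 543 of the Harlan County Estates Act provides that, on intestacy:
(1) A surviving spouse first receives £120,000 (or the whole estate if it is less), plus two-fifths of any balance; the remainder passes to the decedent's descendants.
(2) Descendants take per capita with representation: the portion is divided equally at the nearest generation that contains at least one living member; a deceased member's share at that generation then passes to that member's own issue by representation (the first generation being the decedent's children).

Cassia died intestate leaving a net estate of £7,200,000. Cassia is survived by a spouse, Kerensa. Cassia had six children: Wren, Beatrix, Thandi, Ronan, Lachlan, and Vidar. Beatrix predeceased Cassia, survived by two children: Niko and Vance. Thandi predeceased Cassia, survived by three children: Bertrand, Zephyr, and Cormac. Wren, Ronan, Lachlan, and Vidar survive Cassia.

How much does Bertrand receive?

Bertrand receives £236,000.

Kerensa first takes £120,000, leaving a balance of £7,080,000. Kerensa then takes two-fifths of the balance (£2,832,000), for a total of £2,952,000. The remaining £4,248,000 passes to the descendants.
The descendants' portion (£4,248,000) is divided into 6 shares of £708,000: Wren, Ronan, Lachlan, and Vidar each take £708,000; Beatrix's £708,000 share passes to Beatrix's issue; Thandi's £708,000 share passes to Thandi's issue.
Beatrix's share (£708,000) is divided into 2 shares of £354,000: Niko and Vance each take £354,000.
Thandi's share (£708,000) is divided into 3 shares of £236,000: Bertrand, Zephyr, and Cormac each take £236,000.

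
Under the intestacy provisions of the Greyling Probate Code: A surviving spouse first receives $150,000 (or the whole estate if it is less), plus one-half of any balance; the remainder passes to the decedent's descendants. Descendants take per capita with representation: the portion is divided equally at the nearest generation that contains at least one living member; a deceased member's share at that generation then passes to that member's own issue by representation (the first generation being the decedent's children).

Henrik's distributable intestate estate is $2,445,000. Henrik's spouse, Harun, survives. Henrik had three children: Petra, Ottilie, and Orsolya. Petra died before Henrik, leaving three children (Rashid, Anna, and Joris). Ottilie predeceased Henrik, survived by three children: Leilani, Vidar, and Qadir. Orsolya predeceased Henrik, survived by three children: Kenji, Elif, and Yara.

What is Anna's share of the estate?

Anna receives $127,500.

Harun first takes $150,000, leaving a balance of $2,295,000. Harun then takes one-half of the balance ($1,147,500), for a total of $1,297,500. The remaining $1,147,500 passes to the descendants.
No child survives, so the initial division is made at the grandchildren's generation.
The descendants' portion ($1,147,500) is divided into 9 shares of $127,500: Rashid, Anna, Joris, Leilani, Vidar, Qadir, Kenji, Elif, and Yara each take $127,500.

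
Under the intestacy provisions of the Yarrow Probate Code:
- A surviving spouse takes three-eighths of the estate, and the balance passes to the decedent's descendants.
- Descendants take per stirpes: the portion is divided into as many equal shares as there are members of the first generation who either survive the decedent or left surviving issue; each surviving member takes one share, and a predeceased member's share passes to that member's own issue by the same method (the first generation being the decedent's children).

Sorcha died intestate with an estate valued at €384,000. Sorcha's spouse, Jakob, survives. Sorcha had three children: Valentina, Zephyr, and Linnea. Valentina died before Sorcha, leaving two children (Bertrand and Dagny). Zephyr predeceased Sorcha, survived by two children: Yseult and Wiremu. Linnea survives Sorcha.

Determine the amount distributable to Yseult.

Jakob takes three-eighths of €384,000 = €144,000. The remaining €240,000 passes to the descendants.
The descendants' portion (€240,000) is divided into 3 shares of €80,000: Linnea takes €80,000; Valentina's €80,000 share passes to Valentina's issue; Zephyr's €80,000 share passes to Zephyr's issue.
Valentina's share (€80,000) is divided into 2 shares of €40,000: Bertrand and Dagny each take €40,000.
Zephyr's share (€80,000) is divided into 2 shares of €40,000: Yseult and Wiremu each take €40,000.

Yseult receives €40,000.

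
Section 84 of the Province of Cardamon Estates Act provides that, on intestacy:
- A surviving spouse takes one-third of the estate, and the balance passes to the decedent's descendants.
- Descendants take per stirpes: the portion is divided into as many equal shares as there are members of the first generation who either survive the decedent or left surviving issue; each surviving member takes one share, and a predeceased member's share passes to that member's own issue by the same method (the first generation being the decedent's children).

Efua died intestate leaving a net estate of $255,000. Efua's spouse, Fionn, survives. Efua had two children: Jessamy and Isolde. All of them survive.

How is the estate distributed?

Fionn: $85,000; Jessamy: $85,000; Isolde: $85,000

Fionn takes one-third of $255,000 = $85,000. The remaining $170,000 passes to the descendants.
The descendants' portion ($170,000) is divided into 2 shares of $85,000: Jessamy and Isolde each take $85,000.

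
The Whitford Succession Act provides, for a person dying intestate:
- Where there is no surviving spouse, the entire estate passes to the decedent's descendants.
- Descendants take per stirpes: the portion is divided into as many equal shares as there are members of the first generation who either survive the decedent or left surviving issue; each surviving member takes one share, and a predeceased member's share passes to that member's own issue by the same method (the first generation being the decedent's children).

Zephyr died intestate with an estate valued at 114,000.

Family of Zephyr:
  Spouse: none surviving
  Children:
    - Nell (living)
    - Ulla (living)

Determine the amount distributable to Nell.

The entire 114,000 passes to the descendants.
That amount (114,000) is divided into 2 shares of 57,000: Nell and Ulla each take 57,000.

Nell receives 57,000.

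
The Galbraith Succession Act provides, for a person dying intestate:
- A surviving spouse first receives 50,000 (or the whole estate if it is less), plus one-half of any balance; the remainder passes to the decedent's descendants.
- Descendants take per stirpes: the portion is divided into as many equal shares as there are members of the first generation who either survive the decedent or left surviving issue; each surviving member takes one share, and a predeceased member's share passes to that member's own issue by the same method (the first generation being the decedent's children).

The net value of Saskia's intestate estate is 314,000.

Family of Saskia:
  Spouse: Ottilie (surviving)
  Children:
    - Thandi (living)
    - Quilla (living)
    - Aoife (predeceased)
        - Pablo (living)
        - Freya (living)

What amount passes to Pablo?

Pablo receives 22,000.

Ottilie first takes 50,000, leaving a balance of 264,000. Ottilie then takes one-half of the balance (132,000), for a total of 182,000. The remaining 132,000 passes to the descendants.
The descendants' portion (132,000) is divided into 3 shares of 44,000: Thandi and Quilla each take 44,000; Aoife's 44,000 share passes to Aoife's issue.
Aoife's share (44,000) is divided into 2 shares of 22,000: Pablo and Freya each take 22,000.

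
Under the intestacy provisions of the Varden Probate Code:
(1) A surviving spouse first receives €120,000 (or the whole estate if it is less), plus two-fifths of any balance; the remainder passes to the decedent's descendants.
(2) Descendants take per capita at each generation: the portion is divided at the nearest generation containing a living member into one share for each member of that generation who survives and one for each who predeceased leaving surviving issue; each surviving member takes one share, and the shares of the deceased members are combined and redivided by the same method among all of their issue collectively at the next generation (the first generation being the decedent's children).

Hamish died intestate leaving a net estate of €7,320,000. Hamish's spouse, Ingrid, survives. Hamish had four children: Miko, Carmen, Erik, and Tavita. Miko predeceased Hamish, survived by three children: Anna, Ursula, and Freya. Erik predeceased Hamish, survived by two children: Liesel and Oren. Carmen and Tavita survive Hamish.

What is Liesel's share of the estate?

Ingrid first takes €120,000, leaving a balance of €7,200,000. Ingrid then takes two-fifths of the balance (€2,880,000), for a total of €3,000,000. The remaining €4,320,000 passes to the descendants.
The descendants' portion (€4,320,000) is divided at the children's generation into 4 shares of €1,080,000. Carmen and Tavita each take €1,080,000. The 2 shares of the deceased (Miko and Erik) are combined into a pool of €2,160,000.
That pool (€2,160,000) is divided at the grandchildren's generation equally among Anna, Ursula, Freya, Liesel, and Oren: €432,000 each.

Liesel receives €432,000.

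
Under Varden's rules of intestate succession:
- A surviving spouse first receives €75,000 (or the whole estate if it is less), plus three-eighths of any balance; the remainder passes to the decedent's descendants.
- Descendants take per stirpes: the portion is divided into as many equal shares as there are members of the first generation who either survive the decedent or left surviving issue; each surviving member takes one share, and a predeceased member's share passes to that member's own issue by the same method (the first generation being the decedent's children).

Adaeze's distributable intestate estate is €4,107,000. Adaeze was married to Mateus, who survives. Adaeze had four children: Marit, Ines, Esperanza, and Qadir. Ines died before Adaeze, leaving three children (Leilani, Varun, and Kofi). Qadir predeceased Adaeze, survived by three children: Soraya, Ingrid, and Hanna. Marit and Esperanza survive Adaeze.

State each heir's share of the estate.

Mateus: €1,587,000; Marit: €630,000; Leilani: €210,000; Varun: €210,000; Kofi: €210,000; Esperanza: €630,000; Soraya: €210,000; Ingrid: €210,000; Hanna: €210,000

Mateus first takes €75,000, leaving a balance of €4,032,000. Mateus then takes three-eighths of the balance (€1,512,000), for a total of €1,587,000. The remaining €2,520,000 passes to the descendants.
The descendants' portion (€2,520,000) is divided into 4 shares of €630,000: Marit and Esperanza each take €630,000; Ines's €630,000 share passes to Ines's issue; Qadir's €630,000 share passes to Qadir's issue.
Ines's share (€630,000) is divided into 3 shares of €210,000: Leilani, Varun, and Kofi each take €210,000.
Qadir's share (€630,000) is divided into 3 shares of €210,000: Soraya, Ingrid, and Hanna each take €210,000.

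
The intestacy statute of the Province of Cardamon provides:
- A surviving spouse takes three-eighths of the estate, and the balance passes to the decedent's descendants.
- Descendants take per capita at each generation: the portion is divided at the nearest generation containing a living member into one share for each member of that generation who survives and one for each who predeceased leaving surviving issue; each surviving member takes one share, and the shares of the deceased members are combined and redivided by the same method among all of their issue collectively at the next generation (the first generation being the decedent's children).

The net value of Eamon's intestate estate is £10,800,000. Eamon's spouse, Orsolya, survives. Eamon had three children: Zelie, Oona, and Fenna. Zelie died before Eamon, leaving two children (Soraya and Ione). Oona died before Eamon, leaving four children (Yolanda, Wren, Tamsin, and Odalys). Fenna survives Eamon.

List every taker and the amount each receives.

Orsolya takes three-eighths of £10,800,000 = £4,050,000. The remaining £6,750,000 passes to the descendants.
The descendants' portion (£6,750,000) is divided at the children's generation into 3 shares of £2,250,000. Fenna takes £2,250,000. The 2 shares of the deceased (Zelie and Oona) are combined into a pool of £4,500,000.
That pool (£4,500,000) is divided at the grandchildren's generation equally among Soraya, Ione, Yolanda, Wren, Tamsin, and Odalys: £750,000 each.

Orsolya: £4,050,000; Soraya: £750,000; Ione: £750,000; Yolanda: £750,000; Wren: £750,000; Tamsin: £750,000; Odalys: £750,000; Fenna: £2,250,000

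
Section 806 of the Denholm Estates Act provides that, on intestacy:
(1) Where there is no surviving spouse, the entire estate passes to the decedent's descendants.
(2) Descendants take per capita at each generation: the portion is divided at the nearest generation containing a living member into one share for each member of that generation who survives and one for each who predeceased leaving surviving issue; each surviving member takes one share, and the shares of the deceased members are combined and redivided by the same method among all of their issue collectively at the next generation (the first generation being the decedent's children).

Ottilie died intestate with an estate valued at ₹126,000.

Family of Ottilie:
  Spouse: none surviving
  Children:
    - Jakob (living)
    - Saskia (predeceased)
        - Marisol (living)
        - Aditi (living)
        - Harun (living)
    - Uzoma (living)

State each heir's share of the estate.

The entire ₹126,000 passes to the descendants.
That amount (₹126,000) is divided at the children's generation into 3 shares of ₹42,000. Jakob and Uzoma each take ₹42,000. The remaining share for the deceased Saskia (₹42,000) is carried to the next generation.
That pool (₹42,000) is divided at the grandchildren's generation equally among Marisol, Aditi, and Harun: ₹14,000 each.

Jakob: ₹42,000; Marisol: ₹14,000; Aditi: ₹14,000; Harun: ₹14,000; Uzoma: ₹42,000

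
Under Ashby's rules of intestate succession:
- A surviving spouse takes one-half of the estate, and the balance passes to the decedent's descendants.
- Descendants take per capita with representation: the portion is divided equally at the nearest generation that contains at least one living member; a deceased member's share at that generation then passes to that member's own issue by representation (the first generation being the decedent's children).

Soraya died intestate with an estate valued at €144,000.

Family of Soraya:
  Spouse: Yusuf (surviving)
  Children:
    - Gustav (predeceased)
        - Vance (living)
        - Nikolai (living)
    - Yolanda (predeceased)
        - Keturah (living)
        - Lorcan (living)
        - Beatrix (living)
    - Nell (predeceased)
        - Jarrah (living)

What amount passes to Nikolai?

Nikolai receives €12,000.

Yusuf takes one-half of €144,000 = €72,000. The remaining €72,000 passes to the descendants.
No child survives, so the initial division is made at the grandchildren's generation.
The descendants' portion (€72,000) is divided into 6 shares of €12,000: Vance, Nikolai, Keturah, Lorcan, Beatrix, and Jarrah each take €12,000.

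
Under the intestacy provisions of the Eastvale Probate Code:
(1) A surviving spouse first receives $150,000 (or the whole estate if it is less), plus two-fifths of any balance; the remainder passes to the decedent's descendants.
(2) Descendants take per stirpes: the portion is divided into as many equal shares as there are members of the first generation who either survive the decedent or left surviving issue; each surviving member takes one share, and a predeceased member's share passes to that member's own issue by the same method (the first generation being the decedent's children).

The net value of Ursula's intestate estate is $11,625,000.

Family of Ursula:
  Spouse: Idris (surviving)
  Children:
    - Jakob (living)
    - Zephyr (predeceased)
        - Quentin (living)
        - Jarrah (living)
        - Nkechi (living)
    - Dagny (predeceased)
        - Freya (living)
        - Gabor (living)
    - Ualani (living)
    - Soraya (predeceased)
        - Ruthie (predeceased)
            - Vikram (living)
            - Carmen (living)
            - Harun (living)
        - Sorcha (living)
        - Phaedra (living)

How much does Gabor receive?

Gabor receives $688,500.

Idris first takes $150,000, leaving a balance of $11,475,000. Idris then takes two-fifths of the balance ($4,590,000), for a total of $4,740,000. The remaining $6,885,000 passes to the descendants.
The descendants' portion ($6,885,000) is divided into 5 shares of $1,377,000: Jakob and Ualani each take $1,377,000; Zephyr's $1,377,000 share passes to Zephyr's issue; Dagny's $1,377,000 share passes to Dagny's issue; Soraya's $1,377,000 share passes to Soraya's issue.
Zephyr's share ($1,377,000) is divided into 3 shares of $459,000: Quentin, Jarrah, and Nkechi each take $459,000.
Dagny's share ($1,377,000) is divided into 2 shares of $688,500: Freya and Gabor each take $688,500.
Soraya's share ($1,377,000) is divided into 3 shares of $459,000: Sorcha and Phaedra each take $459,000; Ruthie's $459,000 share passes to Ruthie's issue.
Ruthie's share ($459,000) is divided into 3 shares of $153,000: Vikram, Carmen, and Harun each take $153,000.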